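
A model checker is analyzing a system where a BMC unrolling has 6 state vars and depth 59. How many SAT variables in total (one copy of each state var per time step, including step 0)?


BMC unrolls to depth k, creating one copy of each state var for steps 0..k.
Step count = 59 + 1 = 60 (steps 0 through 59)
Vars per step = 6
Total = 6 * 60 = 360

360


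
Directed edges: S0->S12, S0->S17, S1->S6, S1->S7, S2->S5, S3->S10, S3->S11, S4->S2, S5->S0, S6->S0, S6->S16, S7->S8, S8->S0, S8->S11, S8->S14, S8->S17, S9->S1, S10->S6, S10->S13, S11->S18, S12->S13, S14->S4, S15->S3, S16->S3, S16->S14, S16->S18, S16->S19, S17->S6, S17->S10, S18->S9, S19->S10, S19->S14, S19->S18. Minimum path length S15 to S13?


BFS layer-by-layer from S15:
  dist 0: {S15}
  dist 1: {S3}
  dist 2: {S10, S11}
  dist 3: {S6, S13, S18}
  -> S13 reached at distance 3
Shortest path length = 3

3


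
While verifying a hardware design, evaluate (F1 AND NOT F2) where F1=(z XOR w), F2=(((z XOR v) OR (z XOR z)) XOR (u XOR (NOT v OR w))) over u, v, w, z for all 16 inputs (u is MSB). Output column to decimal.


F1 = (z XOR w)
F2 = (((z XOR v) OR (z XOR z)) XOR (u XOR (NOT v OR w)))
Counterexample to F1=>F2 is where F1=1 and F2=0.
Evaluate each row (bits = u,v,w,z, MSB first):
  row 0 [0000]: F1=0 F2=1 -> F1&~F2 -> 0
  row 1 [0001]: F1=1 F2=0 -> F1&~F2 -> 1
  row 2 [0010]: F1=1 F2=1 -> F1&~F2 -> 0
  row 3 [0011]: F1=0 F2=0 -> F1&~F2 -> 0
  row 4 [0100]: F1=0 F2=1 -> F1&~F2 -> 0
  row 5 [0101]: F1=1 F2=0 -> F1&~F2 -> 1
  row 6 [0110]: F1=1 F2=0 -> F1&~F2 -> 1
  row 7 [0111]: F1=0 F2=1 -> F1&~F2 -> 0
  row 8 [1000]: F1=0 F2=0 -> F1&~F2 -> 0
  row 9 [1001]: F1=1 F2=1 -> F1&~F2 -> 0
  row 10 [1010]: F1=1 F2=0 -> F1&~F2 -> 1
  row 11 [1011]: F1=0 F2=1 -> F1&~F2 -> 0
  row 12 [1100]: F1=0 F2=0 -> F1&~F2 -> 0
  row 13 [1101]: F1=1 F2=1 -> F1&~F2 -> 0
  row 14 [1110]: F1=1 F2=1 -> F1&~F2 -> 0
  row 15 [1111]: F1=0 F2=0 -> F1&~F2 -> 0
Full result column, 4 rows per line (u,v fixed per line; w,z runs 00..11 left to right):
  rows 0-3 [u,v=00]: 0100  = hex 4
  rows 4-7 [u,v=01]: 0110  = hex 6
  rows 8-11 [u,v=10]: 0010  = hex 2
  rows 12-15 [u,v=11]: 0000  = hex 0
Counterexample vector (row 0 .. row 15) = 0100011000100000
Output column grouped in 4s = 0100 0110 0010 0000 = 0x4620
Convert to decimal digit by digit (value = value*16 + digit):
  4 -> 4
  4*16 + 6 = 70
  70*16 + 2 = 1122
  1122*16 + 0 = 17952
Decimal = 17952

17952


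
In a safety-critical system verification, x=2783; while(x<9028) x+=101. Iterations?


Step 1: x goes from 2783 toward 9028 by 101; the body runs while x<9028, so iterations = ceil((bound-start)/step)
Step 2: Distance=6245
Step 3: ceil(6245/101)=62

62


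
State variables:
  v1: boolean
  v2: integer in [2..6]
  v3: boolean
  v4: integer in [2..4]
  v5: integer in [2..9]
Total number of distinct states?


State space = product of domain sizes of all variables.
Domain sizes:
  v1 (boolean): 2
  v2 (integer in [2..6]): 5
  v3 (boolean): 2
  v4 (integer in [2..4]): 3
  v5 (integer in [2..9]): 8
Product = 2 * 5 * 2 * 3 * 8 = 480

480


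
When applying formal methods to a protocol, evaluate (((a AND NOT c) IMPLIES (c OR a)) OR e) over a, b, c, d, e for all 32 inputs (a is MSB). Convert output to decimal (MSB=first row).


Formula: (((a AND NOT c) IMPLIES (c OR a)) OR e) over a, b, c, d, e (32 rows)
Evaluate each row (bits = a,b,c,d,e, MSB first):
  row 0 [00000]: (((0 AND NOT 0) IMPLIES (0 OR 0)) OR 0) -> 1
  row 1 [00001]: (((0 AND NOT 0) IMPLIES (0 OR 0)) OR 1) -> 1
  row 2 [00010]: (((0 AND NOT 0) IMPLIES (0 OR 0)) OR 0) -> 1
  row 3 [00011]: (((0 AND NOT 0) IMPLIES (0 OR 0)) OR 1) -> 1
  row 4 [00100]: (((0 AND NOT 1) IMPLIES (1 OR 0)) OR 0) -> 1
  row 5 [00101]: (((0 AND NOT 1) IMPLIES (1 OR 0)) OR 1) -> 1
  row 6 [00110]: (((0 AND NOT 1) IMPLIES (1 OR 0)) OR 0) -> 1
  row 7 [00111]: (((0 AND NOT 1) IMPLIES (1 OR 0)) OR 1) -> 1
  row 8 [01000]: (((0 AND NOT 0) IMPLIES (0 OR 0)) OR 0) -> 1
  row 9 [01001]: (((0 AND NOT 0) IMPLIES (0 OR 0)) OR 1) -> 1
  row 10 [01010]: (((0 AND NOT 0) IMPLIES (0 OR 0)) OR 0) -> 1
  row 11 [01011]: (((0 AND NOT 0) IMPLIES (0 OR 0)) OR 1) -> 1
  row 12 [01100]: (((0 AND NOT 1) IMPLIES (1 OR 0)) OR 0) -> 1
  row 13 [01101]: (((0 AND NOT 1) IMPLIES (1 OR 0)) OR 1) -> 1
  row 14 [01110]: (((0 AND NOT 1) IMPLIES (1 OR 0)) OR 0) -> 1
  row 15 [01111]: (((0 AND NOT 1) IMPLIES (1 OR 0)) OR 1) -> 1
  row 16 [10000]: (((1 AND NOT 0) IMPLIES (0 OR 1)) OR 0) -> 1
  row 17 [10001]: (((1 AND NOT 0) IMPLIES (0 OR 1)) OR 1) -> 1
  row 18 [10010]: (((1 AND NOT 0) IMPLIES (0 OR 1)) OR 0) -> 1
  row 19 [10011]: (((1 AND NOT 0) IMPLIES (0 OR 1)) OR 1) -> 1
  row 20 [10100]: (((1 AND NOT 1) IMPLIES (1 OR 1)) OR 0) -> 1
  row 21 [10101]: (((1 AND NOT 1) IMPLIES (1 OR 1)) OR 1) -> 1
  row 22 [10110]: (((1 AND NOT 1) IMPLIES (1 OR 1)) OR 0) -> 1
  row 23 [10111]: (((1 AND NOT 1) IMPLIES (1 OR 1)) OR 1) -> 1
  row 24 [11000]: (((1 AND NOT 0) IMPLIES (0 OR 1)) OR 0) -> 1
  row 25 [11001]: (((1 AND NOT 0) IMPLIES (0 OR 1)) OR 1) -> 1
  row 26 [11010]: (((1 AND NOT 0) IMPLIES (0 OR 1)) OR 0) -> 1
  row 27 [11011]: (((1 AND NOT 0) IMPLIES (0 OR 1)) OR 1) -> 1
  row 28 [11100]: (((1 AND NOT 1) IMPLIES (1 OR 1)) OR 0) -> 1
  row 29 [11101]: (((1 AND NOT 1) IMPLIES (1 OR 1)) OR 1) -> 1
  row 30 [11110]: (((1 AND NOT 1) IMPLIES (1 OR 1)) OR 0) -> 1
  row 31 [11111]: (((1 AND NOT 1) IMPLIES (1 OR 1)) OR 1) -> 1
Full result column, 4 rows per line (a,b,c fixed per line; d,e runs 00..11 left to right):
  rows 0-3 [a,b,c=000]: 1111  = hex F
  rows 4-7 [a,b,c=001]: 1111  = hex F
  rows 8-11 [a,b,c=010]: 1111  = hex F
  rows 12-15 [a,b,c=011]: 1111  = hex F
  rows 16-19 [a,b,c=100]: 1111  = hex F
  rows 20-23 [a,b,c=101]: 1111  = hex F
  rows 24-27 [a,b,c=110]: 1111  = hex F
  rows 28-31 [a,b,c=111]: 1111  = hex F
Output column (row 0 .. row 31) = 11111111111111111111111111111111
Output column grouped in 4s = 1111 1111 1111 1111 1111 1111 1111 1111 = 0xFFFFFFFF
Convert to decimal digit by digit (value = value*16 + digit):
  F -> 15
  15*16 + 15 (F) = 255
  255*16 + 15 (F) = 4095
  4095*16 + 15 (F) = 65535
  65535*16 + 15 (F) = 1048575
  1048575*16 + 15 (F) = 16777215
  16777215*16 + 15 (F) = 268435455
  268435455*16 + 15 (F) = 4294967295
Decimal = 4294967295

4294967295


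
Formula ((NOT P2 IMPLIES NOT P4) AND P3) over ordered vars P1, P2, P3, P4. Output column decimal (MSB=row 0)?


Formula: ((NOT P2 IMPLIES NOT P4) AND P3) over P1, P2, P3, P4 (16 rows)
Evaluate each row (bits = P1,P2,P3,P4, MSB first):
  row 0 [0000]: ((NOT 0 IMPLIES NOT 0) AND 0) -> 0
  row 1 [0001]: ((NOT 0 IMPLIES NOT 1) AND 0) -> 0
  row 2 [0010]: ((NOT 0 IMPLIES NOT 0) AND 1) -> 1
  row 3 [0011]: ((NOT 0 IMPLIES NOT 1) AND 1) -> 0
  row 4 [0100]: ((NOT 1 IMPLIES NOT 0) AND 0) -> 0
  row 5 [0101]: ((NOT 1 IMPLIES NOT 1) AND 0) -> 0
  row 6 [0110]: ((NOT 1 IMPLIES NOT 0) AND 1) -> 1
  row 7 [0111]: ((NOT 1 IMPLIES NOT 1) AND 1) -> 1
  row 8 [1000]: ((NOT 0 IMPLIES NOT 0) AND 0) -> 0
  row 9 [1001]: ((NOT 0 IMPLIES NOT 1) AND 0) -> 0
  row 10 [1010]: ((NOT 0 IMPLIES NOT 0) AND 1) -> 1
  row 11 [1011]: ((NOT 0 IMPLIES NOT 1) AND 1) -> 0
  row 12 [1100]: ((NOT 1 IMPLIES NOT 0) AND 0) -> 0
  row 13 [1101]: ((NOT 1 IMPLIES NOT 1) AND 0) -> 0
  row 14 [1110]: ((NOT 1 IMPLIES NOT 0) AND 1) -> 1
  row 15 [1111]: ((NOT 1 IMPLIES NOT 1) AND 1) -> 1
Full result column, 4 rows per line (P1,P2 fixed per line; P3,P4 runs 00..11 left to right):
  rows 0-3 [P1,P2=00]: 0010  = hex 2
  rows 4-7 [P1,P2=01]: 0011  = hex 3
  rows 8-11 [P1,P2=10]: 0010  = hex 2
  rows 12-15 [P1,P2=11]: 0011  = hex 3
Output column (row 0 .. row 15) = 0010001100100011
Output column grouped in 4s = 0010 0011 0010 0011 = 0x2323
Convert to decimal digit by digit (value = value*16 + digit):
  2 -> 2
  2*16 + 3 = 35
  35*16 + 2 = 562
  562*16 + 3 = 8995
Decimal = 8995

8995


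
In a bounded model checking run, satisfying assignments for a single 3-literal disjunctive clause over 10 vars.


Step 1: Total=2^10=1024
Step 2: Unsat when all 3 false: 2^7=128
Step 3: Sat=1024-128=896

896


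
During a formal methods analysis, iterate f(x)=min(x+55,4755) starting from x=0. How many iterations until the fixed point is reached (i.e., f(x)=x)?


Step 1: x=0, cap=4755, increment=55
Step 2: x grows by 55 each step until capped at 4755; fixed point is x=4755
Step 3: iterations = ceil(4755/55) = 87

87


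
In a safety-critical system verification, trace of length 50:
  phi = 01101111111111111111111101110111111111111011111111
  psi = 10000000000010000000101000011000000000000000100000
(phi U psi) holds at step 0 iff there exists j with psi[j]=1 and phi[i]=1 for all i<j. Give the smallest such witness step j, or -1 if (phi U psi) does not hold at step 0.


(phi U psi) at 0: need smallest j with psi[j]=1 and phi[i]=1 for all i in [0,j).
Scan from step 0:
  step 0: psi=1 and phi held for [0,0) -> witness found
Witness step = 0

0


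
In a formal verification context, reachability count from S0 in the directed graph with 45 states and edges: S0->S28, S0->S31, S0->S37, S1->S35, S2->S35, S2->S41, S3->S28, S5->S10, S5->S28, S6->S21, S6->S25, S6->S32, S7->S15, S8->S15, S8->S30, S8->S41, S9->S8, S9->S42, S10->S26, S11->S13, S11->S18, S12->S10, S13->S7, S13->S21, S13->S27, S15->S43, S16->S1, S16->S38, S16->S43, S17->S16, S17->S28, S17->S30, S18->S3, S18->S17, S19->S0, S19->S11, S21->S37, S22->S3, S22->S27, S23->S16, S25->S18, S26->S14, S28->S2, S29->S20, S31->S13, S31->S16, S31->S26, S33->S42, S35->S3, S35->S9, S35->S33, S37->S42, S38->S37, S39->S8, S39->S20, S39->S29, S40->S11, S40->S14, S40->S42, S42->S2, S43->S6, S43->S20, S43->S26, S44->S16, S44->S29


BFS from S0:
  layer 0: {S0}
  layer 1: {S28, S31, S37}
  layer 2: {S2, S13, S16, S26, S42}
  layer 3: {S1, S7, S14, S21, S27, S35, S38, S41, S43}
  layer 4: {S3, S6, S9, S15, S20, S33}
  layer 5: {S8, S25, S32}
  layer 6: {S18, S30}
  layer 7: {S17}
Reachable set: {S0, S1, S2, S3, S6, S7, S8, S9, S13, S14, S15, S16, S17, S18, S20, S21, S25, S26, S27, S28, S30, S31, S32, S33, S35, S37, S38, S41, S42, S43}
Count = 30

30


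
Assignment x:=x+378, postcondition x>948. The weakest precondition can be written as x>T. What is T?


Formula: wp(x:=E, P) = P[E/x] (substitute E for x in postcondition)
Step 1: Postcondition: x>948
Step 2: Substitute x+378 for x: x+378>948
Step 3: Solve for x: x > 948-378 = 570

570


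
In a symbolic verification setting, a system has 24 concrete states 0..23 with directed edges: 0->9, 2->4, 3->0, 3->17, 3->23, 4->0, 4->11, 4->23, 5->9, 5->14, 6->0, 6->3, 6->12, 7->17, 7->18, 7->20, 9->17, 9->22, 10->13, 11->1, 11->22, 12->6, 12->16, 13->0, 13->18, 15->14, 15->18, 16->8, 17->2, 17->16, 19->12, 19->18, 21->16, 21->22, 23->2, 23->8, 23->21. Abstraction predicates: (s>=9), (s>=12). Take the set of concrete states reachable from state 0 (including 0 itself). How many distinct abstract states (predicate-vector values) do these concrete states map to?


BFS from 0:
Concrete reachable: {0, 1, 2, 4, 8, 9, 11, 16, 17, 21, 22, 23}
Abstract via predicates (s>=9), (s>=12):
  (0,0) <- {0, 1, 2, 4, 8}
  (1,0) <- {9, 11}
  (1,1) <- {16, 17, 21, 22, 23}
Distinct abstract states = 3

3


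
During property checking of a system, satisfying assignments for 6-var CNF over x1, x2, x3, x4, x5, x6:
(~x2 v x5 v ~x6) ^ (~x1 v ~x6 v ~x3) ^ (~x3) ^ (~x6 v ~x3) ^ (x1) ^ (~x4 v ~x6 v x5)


CNF with 6 clauses over 6 vars (64 assignments).
An assignment satisfies CNF iff every clause has >=1 true literal.
Check each row (bits = x1,x2,x3,x4,x5,x6; clause T/F shown):
  row 0 [000000]: clauses=TTTTFT -> 0
  row 1 [000001]: clauses=TTTTFT -> 0
  row 2 [000010]: clauses=TTTTFT -> 0
  row 3 [000011]: clauses=TTTTFT -> 0
  row 4 [000100]: clauses=TTTTFT -> 0
  (every remaining row is evaluated the same way; all 64 results are listed next)
Full result column, 8 rows per line (x1,x2,x3 fixed per line; x4,x5,x6 runs 000..111 left to right):
  rows 0-7 [x1,x2,x3=000]: 00000000  (ones: 0)
  rows 8-15 [x1,x2,x3=001]: 00000000  (ones: 0)
  rows 16-23 [x1,x2,x3=010]: 00000000  (ones: 0)
  rows 24-31 [x1,x2,x3=011]: 00000000  (ones: 0)
  rows 32-39 [x1,x2,x3=100]: 11111011  (ones: 7)
  rows 40-47 [x1,x2,x3=101]: 00000000  (ones: 0)
  rows 48-55 [x1,x2,x3=110]: 10111011  (ones: 6)
  rows 56-63 [x1,x2,x3=111]: 00000000  (ones: 0)
Satisfying assignments = 0+0+0+0+7+0+6+0 = 13

13


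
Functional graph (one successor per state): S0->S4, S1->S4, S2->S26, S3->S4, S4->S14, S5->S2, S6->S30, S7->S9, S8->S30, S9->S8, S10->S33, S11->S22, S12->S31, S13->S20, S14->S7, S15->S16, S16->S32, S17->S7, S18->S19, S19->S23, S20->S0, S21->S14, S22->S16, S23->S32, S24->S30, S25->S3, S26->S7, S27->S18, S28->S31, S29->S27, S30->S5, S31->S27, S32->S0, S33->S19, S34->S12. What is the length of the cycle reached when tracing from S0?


Trace from S0 until a state repeats:
  S0 -> S4 -> S14 -> S7 -> S9 -> S8 -> S30 -> S5 -> S2 -> S26 -> S7
S7 first seen at step 3, revisited at step 10.
Cycle length = 10 - 3 = 7

7


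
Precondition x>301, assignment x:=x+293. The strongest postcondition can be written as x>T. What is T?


Formula: sp(P, x:=E) = exists old_x. (x = E[old_x/x]) AND P[old_x/x] (old_x is the value of x before the assignment; eliminate old_x by solving x = E[old_x/x] for old_x)
Step 1: Precondition P: x>301, i.e. old_x > 301
Step 2: Assignment gives x = old_x + 293, so old_x = x - 293
Step 3: Substitute into P: x - 293 > 301
Step 4: Simplify: x > 301+293 = 594

594


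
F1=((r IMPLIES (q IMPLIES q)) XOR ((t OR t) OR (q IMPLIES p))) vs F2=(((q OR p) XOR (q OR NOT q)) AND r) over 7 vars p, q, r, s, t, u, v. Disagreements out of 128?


F1 = ((r IMPLIES (q IMPLIES q)) XOR ((t OR t) OR (q IMPLIES p)))
F2 = (((q OR p) XOR (q OR NOT q)) AND r)
Evaluate both on each of 128 rows (bits = p,q,r,s,t,u,v):
  row 0 [0000000]: F1=0 F2=0 -> 0
  row 1 [0000001]: F1=0 F2=0 -> 0
  row 2 [0000010]: F1=0 F2=0 -> 0
  row 3 [0000011]: F1=0 F2=0 -> 0
  row 4 [0000100]: F1=0 F2=0 -> 0
  (every remaining row is evaluated the same way; all 128 results are listed next)
Full result column, 8 rows per line (p,q,r,s fixed per line; t,u,v runs 000..111 left to right):
  rows 0-7 [p,q,r,s=0000]: 00000000  (ones: 0)
  rows 8-15 [p,q,r,s=0001]: 00000000  (ones: 0)
  rows 16-23 [p,q,r,s=0010]: 11111111  (ones: 8)
  rows 24-31 [p,q,r,s=0011]: 11111111  (ones: 8)
  rows 32-39 [p,q,r,s=0100]: 11110000  (ones: 4)
  rows 40-47 [p,q,r,s=0101]: 11110000  (ones: 4)
  rows 48-55 [p,q,r,s=0110]: 11110000  (ones: 4)
  rows 56-63 [p,q,r,s=0111]: 11110000  (ones: 4)
  rows 64-71 [p,q,r,s=1000]: 00000000  (ones: 0)
  rows 72-79 [p,q,r,s=1001]: 00000000  (ones: 0)
  rows 80-87 [p,q,r,s=1010]: 00000000  (ones: 0)
  rows 88-95 [p,q,r,s=1011]: 00000000  (ones: 0)
  rows 96-103 [p,q,r,s=1100]: 00000000  (ones: 0)
  rows 104-111 [p,q,r,s=1101]: 00000000  (ones: 0)
  rows 112-119 [p,q,r,s=1110]: 00000000  (ones: 0)
  rows 120-127 [p,q,r,s=1111]: 00000000  (ones: 0)
Disagreements = 0+0+8+8+4+4+4+4+0+0+0+0+0+0+0+0 = 32

32


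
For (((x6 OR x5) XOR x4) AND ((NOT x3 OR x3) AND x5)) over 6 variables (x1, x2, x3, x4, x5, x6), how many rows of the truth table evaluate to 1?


Formula: (((x6 OR x5) XOR x4) AND ((NOT x3 OR x3) AND x5)) over 6 vars (64 rows)
Evaluate each row (x1, x2, x3, x4, x5, x6 as bits, MSB first):
  row 0 [000000]: (((0 OR 0) XOR 0) AND ((NOT 0 OR 0) AND 0)) -> 0
  row 1 [000001]: (((1 OR 0) XOR 0) AND ((NOT 0 OR 0) AND 0)) -> 0
  row 2 [000010]: (((0 OR 1) XOR 0) AND ((NOT 0 OR 0) AND 1)) -> 1
  row 3 [000011]: (((1 OR 1) XOR 0) AND ((NOT 0 OR 0) AND 1)) -> 1
  row 4 [000100]: (((0 OR 0) XOR 1) AND ((NOT 0 OR 0) AND 0)) -> 0
  (every remaining row is evaluated the same way; all 64 results are listed next)
Full result column, 8 rows per line (x1,x2,x3 fixed per line; x4,x5,x6 runs 000..111 left to right):
  rows 0-7 [x1,x2,x3=000]: 00110000  (ones: 2)
  rows 8-15 [x1,x2,x3=001]: 00110000  (ones: 2)
  rows 16-23 [x1,x2,x3=010]: 00110000  (ones: 2)
  rows 24-31 [x1,x2,x3=011]: 00110000  (ones: 2)
  rows 32-39 [x1,x2,x3=100]: 00110000  (ones: 2)
  rows 40-47 [x1,x2,x3=101]: 00110000  (ones: 2)
  rows 48-55 [x1,x2,x3=110]: 00110000  (ones: 2)
  rows 56-63 [x1,x2,x3=111]: 00110000  (ones: 2)
Count of 1-rows = 2+2+2+2+2+2+2+2 = 16

16


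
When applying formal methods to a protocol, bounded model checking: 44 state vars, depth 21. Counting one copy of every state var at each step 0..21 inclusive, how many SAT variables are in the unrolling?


BMC unrolls to depth k, creating one copy of each state var for steps 0..k.
Step count = 21 + 1 = 22 (steps 0 through 21)
Vars per step = 44
Total = 44 * 22 = 968

968


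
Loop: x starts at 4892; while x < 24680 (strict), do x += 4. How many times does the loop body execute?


Step 1: x goes from 4892 toward 24680 by 4; the body runs while x<24680, so iterations = ceil((bound-start)/step)
Step 2: Distance=19788
Step 3: ceil(19788/4)=4947

4947


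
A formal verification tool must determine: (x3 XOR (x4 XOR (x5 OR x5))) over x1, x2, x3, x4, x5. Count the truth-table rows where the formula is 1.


Formula: (x3 XOR (x4 XOR (x5 OR x5))) over 5 vars (32 rows)
Evaluate each row (x1, x2, x3, x4, x5 as bits, MSB first):
  row 0 [00000]: (0 XOR (0 XOR (0 OR 0))) -> 0
  row 1 [00001]: (0 XOR (0 XOR (1 OR 1))) -> 1
  row 2 [00010]: (0 XOR (1 XOR (0 OR 0))) -> 1
  row 3 [00011]: (0 XOR (1 XOR (1 OR 1))) -> 0
  row 4 [00100]: (1 XOR (0 XOR (0 OR 0))) -> 1
  row 5 [00101]: (1 XOR (0 XOR (1 OR 1))) -> 0
  row 6 [00110]: (1 XOR (1 XOR (0 OR 0))) -> 0
  row 7 [00111]: (1 XOR (1 XOR (1 OR 1))) -> 1
  row 8 [01000]: (0 XOR (0 XOR (0 OR 0))) -> 0
  row 9 [01001]: (0 XOR (0 XOR (1 OR 1))) -> 1
  row 10 [01010]: (0 XOR (1 XOR (0 OR 0))) -> 1
  row 11 [01011]: (0 XOR (1 XOR (1 OR 1))) -> 0
  row 12 [01100]: (1 XOR (0 XOR (0 OR 0))) -> 1
  row 13 [01101]: (1 XOR (0 XOR (1 OR 1))) -> 0
  row 14 [01110]: (1 XOR (1 XOR (0 OR 0))) -> 0
  row 15 [01111]: (1 XOR (1 XOR (1 OR 1))) -> 1
  row 16 [10000]: (0 XOR (0 XOR (0 OR 0))) -> 0
  row 17 [10001]: (0 XOR (0 XOR (1 OR 1))) -> 1
  row 18 [10010]: (0 XOR (1 XOR (0 OR 0))) -> 1
  row 19 [10011]: (0 XOR (1 XOR (1 OR 1))) -> 0
  row 20 [10100]: (1 XOR (0 XOR (0 OR 0))) -> 1
  row 21 [10101]: (1 XOR (0 XOR (1 OR 1))) -> 0
  row 22 [10110]: (1 XOR (1 XOR (0 OR 0))) -> 0
  row 23 [10111]: (1 XOR (1 XOR (1 OR 1))) -> 1
  row 24 [11000]: (0 XOR (0 XOR (0 OR 0))) -> 0
  row 25 [11001]: (0 XOR (0 XOR (1 OR 1))) -> 1
  row 26 [11010]: (0 XOR (1 XOR (0 OR 0))) -> 1
  row 27 [11011]: (0 XOR (1 XOR (1 OR 1))) -> 0
  row 28 [11100]: (1 XOR (0 XOR (0 OR 0))) -> 1
  row 29 [11101]: (1 XOR (0 XOR (1 OR 1))) -> 0
  row 30 [11110]: (1 XOR (1 XOR (0 OR 0))) -> 0
  row 31 [11111]: (1 XOR (1 XOR (1 OR 1))) -> 1
Full result column, 8 rows per line (x1,x2 fixed per line; x3,x4,x5 runs 000..111 left to right):
  rows 0-7 [x1,x2=00]: 01101001  (ones: 4)
  rows 8-15 [x1,x2=01]: 01101001  (ones: 4)
  rows 16-23 [x1,x2=10]: 01101001  (ones: 4)
  rows 24-31 [x1,x2=11]: 01101001  (ones: 4)
Count of 1-rows = 4+4+4+4 = 16

16


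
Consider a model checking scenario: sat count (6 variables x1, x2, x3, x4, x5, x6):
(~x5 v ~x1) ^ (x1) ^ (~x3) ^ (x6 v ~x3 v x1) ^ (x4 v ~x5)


CNF with 5 clauses over 6 vars (64 assignments).
An assignment satisfies CNF iff every clause has >=1 true literal.
Check each row (bits = x1,x2,x3,x4,x5,x6; clause T/F shown):
  row 0 [000000]: clauses=TFTTT -> 0
  row 1 [000001]: clauses=TFTTT -> 0
  row 2 [000010]: clauses=TFTTF -> 0
  row 3 [000011]: clauses=TFTTF -> 0
  row 4 [000100]: clauses=TFTTT -> 0
  (every remaining row is evaluated the same way; all 64 results are listed next)
Full result column, 8 rows per line (x1,x2,x3 fixed per line; x4,x5,x6 runs 000..111 left to right):
  rows 0-7 [x1,x2,x3=000]: 00000000  (ones: 0)
  rows 8-15 [x1,x2,x3=001]: 00000000  (ones: 0)
  rows 16-23 [x1,x2,x3=010]: 00000000  (ones: 0)
  rows 24-31 [x1,x2,x3=011]: 00000000  (ones: 0)
  rows 32-39 [x1,x2,x3=100]: 11001100  (ones: 4)
  rows 40-47 [x1,x2,x3=101]: 00000000  (ones: 0)
  rows 48-55 [x1,x2,x3=110]: 11001100  (ones: 4)
  rows 56-63 [x1,x2,x3=111]: 00000000  (ones: 0)
Satisfying assignments = 0+0+0+0+4+0+4+0 = 8

8


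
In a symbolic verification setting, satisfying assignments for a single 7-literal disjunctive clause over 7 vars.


Step 1: Total=2^7=128
Step 2: Unsat when all 7 false: 2^0=1
Step 3: Sat=128-1=127

127


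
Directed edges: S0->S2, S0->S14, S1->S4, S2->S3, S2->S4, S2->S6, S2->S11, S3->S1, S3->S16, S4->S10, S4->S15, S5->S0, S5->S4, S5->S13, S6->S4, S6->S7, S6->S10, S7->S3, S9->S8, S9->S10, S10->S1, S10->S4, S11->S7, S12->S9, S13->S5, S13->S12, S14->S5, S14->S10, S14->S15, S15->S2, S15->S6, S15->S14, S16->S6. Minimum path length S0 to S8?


BFS layer-by-layer from S0:
  dist 0: {S0}
  dist 1: {S2, S14}
  dist 2: {S3, S4, S5, S6, S10, S11, S15}
  dist 3: {S1, S7, S13, S16}
  dist 4: {S12}
  dist 5: {S9}
  dist 6: {S8}
  -> S8 reached at distance 6
Shortest path length = 6

6


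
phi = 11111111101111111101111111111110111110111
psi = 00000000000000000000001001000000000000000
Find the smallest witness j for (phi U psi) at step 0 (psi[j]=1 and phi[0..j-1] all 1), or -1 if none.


(phi U psi) at 0: need smallest j with psi[j]=1 and phi[i]=1 for all i in [0,j).
Scan from step 0:
  step 0: phi=1, psi=0 -> continue
  step 1: phi=1, psi=0 -> continue
  step 2: phi=1, psi=0 -> continue
  step 3: phi=1, psi=0 -> continue
  step 9: phi=0 -> phi-prefix broken from here
  step 22: psi=1 but phi already failed -> not a witness
  step 25: psi=1 but phi already failed -> not a witness
  end of trace: no witness -> -1
Witness step = -1

-1


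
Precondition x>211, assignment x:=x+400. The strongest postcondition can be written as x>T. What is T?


Formula: sp(P, x:=E) = exists old_x. (x = E[old_x/x]) AND P[old_x/x] (old_x is the value of x before the assignment; eliminate old_x by solving x = E[old_x/x] for old_x)
Step 1: Precondition P: x>211, i.e. old_x > 211
Step 2: Assignment gives x = old_x + 400, so old_x = x - 400
Step 3: Substitute into P: x - 400 > 211
Step 4: Simplify: x > 211+400 = 611

611


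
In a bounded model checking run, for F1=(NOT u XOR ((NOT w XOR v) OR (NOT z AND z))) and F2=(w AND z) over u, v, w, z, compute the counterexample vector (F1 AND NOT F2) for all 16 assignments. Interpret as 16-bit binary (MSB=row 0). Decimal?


F1 = (NOT u XOR ((NOT w XOR v) OR (NOT z AND z)))
F2 = (w AND z)
Counterexample to F1=>F2 is where F1=1 and F2=0.
Evaluate each row (bits = u,v,w,z, MSB first):
  row 0 [0000]: F1=0 F2=0 -> F1&~F2 -> 0
  row 1 [0001]: F1=0 F2=0 -> F1&~F2 -> 0
  row 2 [0010]: F1=1 F2=0 -> F1&~F2 -> 1
  row 3 [0011]: F1=1 F2=1 -> F1&~F2 -> 0
  row 4 [0100]: F1=1 F2=0 -> F1&~F2 -> 1
  row 5 [0101]: F1=1 F2=0 -> F1&~F2 -> 1
  row 6 [0110]: F1=0 F2=0 -> F1&~F2 -> 0
  row 7 [0111]: F1=0 F2=1 -> F1&~F2 -> 0
  row 8 [1000]: F1=1 F2=0 -> F1&~F2 -> 1
  row 9 [1001]: F1=1 F2=0 -> F1&~F2 -> 1
  row 10 [1010]: F1=0 F2=0 -> F1&~F2 -> 0
  row 11 [1011]: F1=0 F2=1 -> F1&~F2 -> 0
  row 12 [1100]: F1=0 F2=0 -> F1&~F2 -> 0
  row 13 [1101]: F1=0 F2=0 -> F1&~F2 -> 0
  row 14 [1110]: F1=1 F2=0 -> F1&~F2 -> 1
  row 15 [1111]: F1=1 F2=1 -> F1&~F2 -> 0
Full result column, 4 rows per line (u,v fixed per line; w,z runs 00..11 left to right):
  rows 0-3 [u,v=00]: 0010  = hex 2
  rows 4-7 [u,v=01]: 1100  = hex C
  rows 8-11 [u,v=10]: 1100  = hex C
  rows 12-15 [u,v=11]: 0010  = hex 2
Counterexample vector (row 0 .. row 15) = 0010110011000010
Output column grouped in 4s = 0010 1100 1100 0010 = 0x2CC2
Convert to decimal digit by digit (value = value*16 + digit):
  2 -> 2
  2*16 + 12 (C) = 44
  44*16 + 12 (C) = 716
  716*16 + 2 = 11458
Decimal = 11458

11458


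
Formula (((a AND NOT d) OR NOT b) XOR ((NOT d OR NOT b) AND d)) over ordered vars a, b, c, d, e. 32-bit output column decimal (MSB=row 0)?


Formula: (((a AND NOT d) OR NOT b) XOR ((NOT d OR NOT b) AND d)) over a, b, c, d, e (32 rows)
Evaluate each row (bits = a,b,c,d,e, MSB first):
  row 0 [00000]: (((0 AND NOT 0) OR NOT 0) XOR ((NOT 0 OR NOT 0) AND 0)) -> 1
  row 1 [00001]: (((0 AND NOT 0) OR NOT 0) XOR ((NOT 0 OR NOT 0) AND 0)) -> 1
  row 2 [00010]: (((0 AND NOT 1) OR NOT 0) XOR ((NOT 1 OR NOT 0) AND 1)) -> 0
  row 3 [00011]: (((0 AND NOT 1) OR NOT 0) XOR ((NOT 1 OR NOT 0) AND 1)) -> 0
  row 4 [00100]: (((0 AND NOT 0) OR NOT 0) XOR ((NOT 0 OR NOT 0) AND 0)) -> 1
  row 5 [00101]: (((0 AND NOT 0) OR NOT 0) XOR ((NOT 0 OR NOT 0) AND 0)) -> 1
  row 6 [00110]: (((0 AND NOT 1) OR NOT 0) XOR ((NOT 1 OR NOT 0) AND 1)) -> 0
  row 7 [00111]: (((0 AND NOT 1) OR NOT 0) XOR ((NOT 1 OR NOT 0) AND 1)) -> 0
  row 8 [01000]: (((0 AND NOT 0) OR NOT 1) XOR ((NOT 0 OR NOT 1) AND 0)) -> 0
  row 9 [01001]: (((0 AND NOT 0) OR NOT 1) XOR ((NOT 0 OR NOT 1) AND 0)) -> 0
  row 10 [01010]: (((0 AND NOT 1) OR NOT 1) XOR ((NOT 1 OR NOT 1) AND 1)) -> 0
  row 11 [01011]: (((0 AND NOT 1) OR NOT 1) XOR ((NOT 1 OR NOT 1) AND 1)) -> 0
  row 12 [01100]: (((0 AND NOT 0) OR NOT 1) XOR ((NOT 0 OR NOT 1) AND 0)) -> 0
  row 13 [01101]: (((0 AND NOT 0) OR NOT 1) XOR ((NOT 0 OR NOT 1) AND 0)) -> 0
  row 14 [01110]: (((0 AND NOT 1) OR NOT 1) XOR ((NOT 1 OR NOT 1) AND 1)) -> 0
  row 15 [01111]: (((0 AND NOT 1) OR NOT 1) XOR ((NOT 1 OR NOT 1) AND 1)) -> 0
  row 16 [10000]: (((1 AND NOT 0) OR NOT 0) XOR ((NOT 0 OR NOT 0) AND 0)) -> 1
  row 17 [10001]: (((1 AND NOT 0) OR NOT 0) XOR ((NOT 0 OR NOT 0) AND 0)) -> 1
  row 18 [10010]: (((1 AND NOT 1) OR NOT 0) XOR ((NOT 1 OR NOT 0) AND 1)) -> 0
  row 19 [10011]: (((1 AND NOT 1) OR NOT 0) XOR ((NOT 1 OR NOT 0) AND 1)) -> 0
  row 20 [10100]: (((1 AND NOT 0) OR NOT 0) XOR ((NOT 0 OR NOT 0) AND 0)) -> 1
  row 21 [10101]: (((1 AND NOT 0) OR NOT 0) XOR ((NOT 0 OR NOT 0) AND 0)) -> 1
  row 22 [10110]: (((1 AND NOT 1) OR NOT 0) XOR ((NOT 1 OR NOT 0) AND 1)) -> 0
  row 23 [10111]: (((1 AND NOT 1) OR NOT 0) XOR ((NOT 1 OR NOT 0) AND 1)) -> 0
  row 24 [11000]: (((1 AND NOT 0) OR NOT 1) XOR ((NOT 0 OR NOT 1) AND 0)) -> 1
  row 25 [11001]: (((1 AND NOT 0) OR NOT 1) XOR ((NOT 0 OR NOT 1) AND 0)) -> 1
  row 26 [11010]: (((1 AND NOT 1) OR NOT 1) XOR ((NOT 1 OR NOT 1) AND 1)) -> 0
  row 27 [11011]: (((1 AND NOT 1) OR NOT 1) XOR ((NOT 1 OR NOT 1) AND 1)) -> 0
  row 28 [11100]: (((1 AND NOT 0) OR NOT 1) XOR ((NOT 0 OR NOT 1) AND 0)) -> 1
  row 29 [11101]: (((1 AND NOT 0) OR NOT 1) XOR ((NOT 0 OR NOT 1) AND 0)) -> 1
  row 30 [11110]: (((1 AND NOT 1) OR NOT 1) XOR ((NOT 1 OR NOT 1) AND 1)) -> 0
  row 31 [11111]: (((1 AND NOT 1) OR NOT 1) XOR ((NOT 1 OR NOT 1) AND 1)) -> 0
Full result column, 4 rows per line (a,b,c fixed per line; d,e runs 00..11 left to right):
  rows 0-3 [a,b,c=000]: 1100  = hex C
  rows 4-7 [a,b,c=001]: 1100  = hex C
  rows 8-11 [a,b,c=010]: 0000  = hex 0
  rows 12-15 [a,b,c=011]: 0000  = hex 0
  rows 16-19 [a,b,c=100]: 1100  = hex C
  rows 20-23 [a,b,c=101]: 1100  = hex C
  rows 24-27 [a,b,c=110]: 1100  = hex C
  rows 28-31 [a,b,c=111]: 1100  = hex C
Output column (row 0 .. row 31) = 11001100000000001100110011001100
Output column grouped in 4s = 1100 1100 0000 0000 1100 1100 1100 1100 = 0xCC00CCCC
Convert to decimal digit by digit (value = value*16 + digit):
  C -> 12
  12*16 + 12 (C) = 204
  204*16 + 0 = 3264
  3264*16 + 0 = 52224
  52224*16 + 12 (C) = 835596
  835596*16 + 12 (C) = 13369548
  13369548*16 + 12 (C) = 213912780
  213912780*16 + 12 (C) = 3422604492
Decimal = 3422604492

3422604492


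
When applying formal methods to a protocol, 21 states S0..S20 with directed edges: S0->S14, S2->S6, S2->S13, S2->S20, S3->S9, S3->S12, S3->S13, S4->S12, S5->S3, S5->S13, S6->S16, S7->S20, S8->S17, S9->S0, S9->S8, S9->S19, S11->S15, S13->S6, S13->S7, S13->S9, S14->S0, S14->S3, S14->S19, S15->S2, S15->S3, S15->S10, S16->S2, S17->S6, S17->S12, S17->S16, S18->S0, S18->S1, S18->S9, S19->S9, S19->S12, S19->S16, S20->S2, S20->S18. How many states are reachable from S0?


BFS from S0:
  layer 0: {S0}
  layer 1: {S14}
  layer 2: {S3, S19}
  layer 3: {S9, S12, S13, S16}
  layer 4: {S2, S6, S7, S8}
  layer 5: {S17, S20}
  layer 6: {S18}
  layer 7: {S1}
Reachable set: {S0, S1, S2, S3, S6, S7, S8, S9, S12, S13, S14, S16, S17, S18, S19, S20}
Count = 16

16


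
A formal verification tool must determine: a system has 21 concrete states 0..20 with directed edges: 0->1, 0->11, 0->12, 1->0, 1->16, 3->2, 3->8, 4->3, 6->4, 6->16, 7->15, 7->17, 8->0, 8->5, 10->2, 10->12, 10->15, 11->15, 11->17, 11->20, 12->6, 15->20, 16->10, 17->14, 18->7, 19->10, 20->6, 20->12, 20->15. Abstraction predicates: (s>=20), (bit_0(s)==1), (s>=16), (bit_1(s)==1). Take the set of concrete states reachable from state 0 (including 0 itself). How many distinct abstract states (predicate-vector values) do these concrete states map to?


BFS from 0:
Concrete reachable: {0, 1, 2, 3, 4, 5, 6, 8, 10, 11, 12, 14, 15, 16, 17, 20}
Abstract via predicates (s>=20), (bit_0(s)==1), (s>=16), (bit_1(s)==1):
  (0,0,0,0) <- {0, 4, 8, 12}
  (0,0,0,1) <- {2, 6, 10, 14}
  (0,0,1,0) <- {16}
  (0,1,0,0) <- {1, 5}
  (0,1,0,1) <- {3, 11, 15}
  (0,1,1,0) <- {17}
  (1,0,1,0) <- {20}
Distinct abstract states = 7

7


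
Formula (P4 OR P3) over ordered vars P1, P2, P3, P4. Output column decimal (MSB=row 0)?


Formula: (P4 OR P3) over P1, P2, P3, P4 (16 rows)
Evaluate each row (bits = P1,P2,P3,P4, MSB first):
  row 0 [0000]: (0 OR 0) -> 0
  row 1 [0001]: (1 OR 0) -> 1
  row 2 [0010]: (0 OR 1) -> 1
  row 3 [0011]: (1 OR 1) -> 1
  row 4 [0100]: (0 OR 0) -> 0
  row 5 [0101]: (1 OR 0) -> 1
  row 6 [0110]: (0 OR 1) -> 1
  row 7 [0111]: (1 OR 1) -> 1
  row 8 [1000]: (0 OR 0) -> 0
  row 9 [1001]: (1 OR 0) -> 1
  row 10 [1010]: (0 OR 1) -> 1
  row 11 [1011]: (1 OR 1) -> 1
  row 12 [1100]: (0 OR 0) -> 0
  row 13 [1101]: (1 OR 0) -> 1
  row 14 [1110]: (0 OR 1) -> 1
  row 15 [1111]: (1 OR 1) -> 1
Full result column, 4 rows per line (P1,P2 fixed per line; P3,P4 runs 00..11 left to right):
  rows 0-3 [P1,P2=00]: 0111  = hex 7
  rows 4-7 [P1,P2=01]: 0111  = hex 7
  rows 8-11 [P1,P2=10]: 0111  = hex 7
  rows 12-15 [P1,P2=11]: 0111  = hex 7
Output column (row 0 .. row 15) = 0111011101110111
Output column grouped in 4s = 0111 0111 0111 0111 = 0x7777
Convert to decimal digit by digit (value = value*16 + digit):
  7 -> 7
  7*16 + 7 = 119
  119*16 + 7 = 1911
  1911*16 + 7 = 30583
Decimal = 30583

30583


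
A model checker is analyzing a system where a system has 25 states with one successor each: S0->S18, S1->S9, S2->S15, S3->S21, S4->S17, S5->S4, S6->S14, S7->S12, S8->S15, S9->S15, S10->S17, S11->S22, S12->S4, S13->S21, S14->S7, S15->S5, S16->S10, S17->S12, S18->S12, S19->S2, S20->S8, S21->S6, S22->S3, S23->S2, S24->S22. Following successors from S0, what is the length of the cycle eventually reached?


Trace from S0 until a state repeats:
  S0 -> S18 -> S12 -> S4 -> S17 -> S12
S12 first seen at step 2, revisited at step 5.
Cycle length = 5 - 2 = 3

3


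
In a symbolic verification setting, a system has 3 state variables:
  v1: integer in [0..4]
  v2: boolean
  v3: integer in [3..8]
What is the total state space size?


State space = product of domain sizes of all variables.
Domain sizes:
  v1 (integer in [0..4]): 5
  v2 (boolean): 2
  v3 (integer in [3..8]): 6
Product = 5 * 2 * 6 = 60

60


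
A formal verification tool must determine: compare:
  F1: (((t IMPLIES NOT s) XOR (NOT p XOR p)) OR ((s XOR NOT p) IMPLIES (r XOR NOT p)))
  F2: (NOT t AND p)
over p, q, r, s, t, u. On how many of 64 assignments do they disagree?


F1 = (((t IMPLIES NOT s) XOR (NOT p XOR p)) OR ((s XOR NOT p) IMPLIES (r XOR NOT p)))
F2 = (NOT t AND p)
Evaluate both on each of 64 rows (bits = p,q,r,s,t,u):
  row 0 [000000]: F1=1 F2=0 (differ) -> 1
  row 1 [000001]: F1=1 F2=0 (differ) -> 1
  row 2 [000010]: F1=1 F2=0 (differ) -> 1
  row 3 [000011]: F1=1 F2=0 (differ) -> 1
  row 4 [000100]: F1=1 F2=0 (differ) -> 1
  (every remaining row is evaluated the same way; all 64 results are listed next)
Full result column, 8 rows per line (p,q,r fixed per line; s,t,u runs 000..111 left to right):
  rows 0-7 [p,q,r=000]: 11111111  (ones: 8)
  rows 8-15 [p,q,r=001]: 00001111  (ones: 4)
  rows 16-23 [p,q,r=010]: 11111111  (ones: 8)
  rows 24-31 [p,q,r=011]: 00001111  (ones: 4)
  rows 32-39 [p,q,r=100]: 00111111  (ones: 6)
  rows 40-47 [p,q,r=101]: 00110011  (ones: 4)
  rows 48-55 [p,q,r=110]: 00111111  (ones: 6)
  rows 56-63 [p,q,r=111]: 00110011  (ones: 4)
Disagreements = 8+4+8+4+6+4+6+4 = 44

44


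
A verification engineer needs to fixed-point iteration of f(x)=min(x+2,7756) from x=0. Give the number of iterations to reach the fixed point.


Step 1: x=0, cap=7756, increment=2
Step 2: x grows by 2 each step until capped at 7756; fixed point is x=7756
Step 3: iterations = ceil(7756/2) = 3878

3878


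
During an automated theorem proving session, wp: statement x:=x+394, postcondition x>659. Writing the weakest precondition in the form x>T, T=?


Formula: wp(x:=E, P) = P[E/x] (substitute E for x in postcondition)
Step 1: Postcondition: x>659
Step 2: Substitute x+394 for x: x+394>659
Step 3: Solve for x: x > 659-394 = 265

265


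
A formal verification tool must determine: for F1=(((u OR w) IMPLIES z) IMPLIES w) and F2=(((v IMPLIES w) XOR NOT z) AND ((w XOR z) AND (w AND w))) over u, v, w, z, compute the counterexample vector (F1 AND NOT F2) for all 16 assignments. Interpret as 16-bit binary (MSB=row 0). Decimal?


F1 = (((u OR w) IMPLIES z) IMPLIES w)
F2 = (((v IMPLIES w) XOR NOT z) AND ((w XOR z) AND (w AND w)))
Counterexample to F1=>F2 is where F1=1 and F2=0.
Evaluate each row (bits = u,v,w,z, MSB first):
  row 0 [0000]: F1=0 F2=0 -> F1&~F2 -> 0
  row 1 [0001]: F1=0 F2=0 -> F1&~F2 -> 0
  row 2 [0010]: F1=1 F2=0 -> F1&~F2 -> 1
  row 3 [0011]: F1=1 F2=0 -> F1&~F2 -> 1
  row 4 [0100]: F1=0 F2=0 -> F1&~F2 -> 0
  row 5 [0101]: F1=0 F2=0 -> F1&~F2 -> 0
  row 6 [0110]: F1=1 F2=0 -> F1&~F2 -> 1
  row 7 [0111]: F1=1 F2=0 -> F1&~F2 -> 1
  row 8 [1000]: F1=1 F2=0 -> F1&~F2 -> 1
  row 9 [1001]: F1=0 F2=0 -> F1&~F2 -> 0
  row 10 [1010]: F1=1 F2=0 -> F1&~F2 -> 1
  row 11 [1011]: F1=1 F2=0 -> F1&~F2 -> 1
  row 12 [1100]: F1=1 F2=0 -> F1&~F2 -> 1
  row 13 [1101]: F1=0 F2=0 -> F1&~F2 -> 0
  row 14 [1110]: F1=1 F2=0 -> F1&~F2 -> 1
  row 15 [1111]: F1=1 F2=0 -> F1&~F2 -> 1
Full result column, 4 rows per line (u,v fixed per line; w,z runs 00..11 left to right):
  rows 0-3 [u,v=00]: 0011  = hex 3
  rows 4-7 [u,v=01]: 0011  = hex 3
  rows 8-11 [u,v=10]: 1011  = hex B
  rows 12-15 [u,v=11]: 1011  = hex B
Counterexample vector (row 0 .. row 15) = 0011001110111011
Output column grouped in 4s = 0011 0011 1011 1011 = 0x33BB
Convert to decimal digit by digit (value = value*16 + digit):
  3 -> 3
  3*16 + 3 = 51
  51*16 + 11 (B) = 827
  827*16 + 11 (B) = 13243
Decimal = 13243

13243


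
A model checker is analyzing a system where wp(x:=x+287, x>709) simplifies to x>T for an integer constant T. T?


Formula: wp(x:=E, P) = P[E/x] (substitute E for x in postcondition)
Step 1: Postcondition: x>709
Step 2: Substitute x+287 for x: x+287>709
Step 3: Solve for x: x > 709-287 = 422

422


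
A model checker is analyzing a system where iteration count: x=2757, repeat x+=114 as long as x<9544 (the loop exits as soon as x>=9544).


Step 1: x goes from 2757 toward 9544 by 114; the body runs while x<9544, so iterations = ceil((bound-start)/step)
Step 2: Distance=6787
Step 3: ceil(6787/114)=60

60


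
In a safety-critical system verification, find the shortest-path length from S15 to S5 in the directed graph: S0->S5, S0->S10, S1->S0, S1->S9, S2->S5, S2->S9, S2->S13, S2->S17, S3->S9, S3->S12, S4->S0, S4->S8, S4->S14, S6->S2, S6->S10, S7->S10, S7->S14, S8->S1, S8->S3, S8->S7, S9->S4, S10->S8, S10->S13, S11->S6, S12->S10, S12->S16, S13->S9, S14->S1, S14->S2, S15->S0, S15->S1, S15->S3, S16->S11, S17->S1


BFS layer-by-layer from S15:
  dist 0: {S15}
  dist 1: {S0, S1, S3}
  dist 2: {S5, S9, S10, S12}
  -> S5 reached at distance 2
Shortest path length = 2

2


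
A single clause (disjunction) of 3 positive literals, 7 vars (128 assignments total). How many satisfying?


Step 1: Total=2^7=128
Step 2: Unsat when all 3 false: 2^4=16
Step 3: Sat=128-16=112

112


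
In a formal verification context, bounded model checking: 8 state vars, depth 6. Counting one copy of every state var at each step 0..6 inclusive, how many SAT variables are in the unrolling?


BMC unrolls to depth k, creating one copy of each state var for steps 0..k.
Step count = 6 + 1 = 7 (steps 0 through 6)
Vars per step = 8
Total = 8 * 7 = 56

56


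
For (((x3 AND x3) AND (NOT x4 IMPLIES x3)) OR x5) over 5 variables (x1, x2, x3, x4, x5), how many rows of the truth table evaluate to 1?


Formula: (((x3 AND x3) AND (NOT x4 IMPLIES x3)) OR x5) over 5 vars (32 rows)
Evaluate each row (x1, x2, x3, x4, x5 as bits, MSB first):
  row 0 [00000]: (((0 AND 0) AND (NOT 0 IMPLIES 0)) OR 0) -> 0
  row 1 [00001]: (((0 AND 0) AND (NOT 0 IMPLIES 0)) OR 1) -> 1
  row 2 [00010]: (((0 AND 0) AND (NOT 1 IMPLIES 0)) OR 0) -> 0
  row 3 [00011]: (((0 AND 0) AND (NOT 1 IMPLIES 0)) OR 1) -> 1
  row 4 [00100]: (((1 AND 1) AND (NOT 0 IMPLIES 1)) OR 0) -> 1
  row 5 [00101]: (((1 AND 1) AND (NOT 0 IMPLIES 1)) OR 1) -> 1
  row 6 [00110]: (((1 AND 1) AND (NOT 1 IMPLIES 1)) OR 0) -> 1
  row 7 [00111]: (((1 AND 1) AND (NOT 1 IMPLIES 1)) OR 1) -> 1
  row 8 [01000]: (((0 AND 0) AND (NOT 0 IMPLIES 0)) OR 0) -> 0
  row 9 [01001]: (((0 AND 0) AND (NOT 0 IMPLIES 0)) OR 1) -> 1
  row 10 [01010]: (((0 AND 0) AND (NOT 1 IMPLIES 0)) OR 0) -> 0
  row 11 [01011]: (((0 AND 0) AND (NOT 1 IMPLIES 0)) OR 1) -> 1
  row 12 [01100]: (((1 AND 1) AND (NOT 0 IMPLIES 1)) OR 0) -> 1
  row 13 [01101]: (((1 AND 1) AND (NOT 0 IMPLIES 1)) OR 1) -> 1
  row 14 [01110]: (((1 AND 1) AND (NOT 1 IMPLIES 1)) OR 0) -> 1
  row 15 [01111]: (((1 AND 1) AND (NOT 1 IMPLIES 1)) OR 1) -> 1
  row 16 [10000]: (((0 AND 0) AND (NOT 0 IMPLIES 0)) OR 0) -> 0
  row 17 [10001]: (((0 AND 0) AND (NOT 0 IMPLIES 0)) OR 1) -> 1
  row 18 [10010]: (((0 AND 0) AND (NOT 1 IMPLIES 0)) OR 0) -> 0
  row 19 [10011]: (((0 AND 0) AND (NOT 1 IMPLIES 0)) OR 1) -> 1
  row 20 [10100]: (((1 AND 1) AND (NOT 0 IMPLIES 1)) OR 0) -> 1
  row 21 [10101]: (((1 AND 1) AND (NOT 0 IMPLIES 1)) OR 1) -> 1
  row 22 [10110]: (((1 AND 1) AND (NOT 1 IMPLIES 1)) OR 0) -> 1
  row 23 [10111]: (((1 AND 1) AND (NOT 1 IMPLIES 1)) OR 1) -> 1
  row 24 [11000]: (((0 AND 0) AND (NOT 0 IMPLIES 0)) OR 0) -> 0
  row 25 [11001]: (((0 AND 0) AND (NOT 0 IMPLIES 0)) OR 1) -> 1
  row 26 [11010]: (((0 AND 0) AND (NOT 1 IMPLIES 0)) OR 0) -> 0
  row 27 [11011]: (((0 AND 0) AND (NOT 1 IMPLIES 0)) OR 1) -> 1
  row 28 [11100]: (((1 AND 1) AND (NOT 0 IMPLIES 1)) OR 0) -> 1
  row 29 [11101]: (((1 AND 1) AND (NOT 0 IMPLIES 1)) OR 1) -> 1
  row 30 [11110]: (((1 AND 1) AND (NOT 1 IMPLIES 1)) OR 0) -> 1
  row 31 [11111]: (((1 AND 1) AND (NOT 1 IMPLIES 1)) OR 1) -> 1
Full result column, 8 rows per line (x1,x2 fixed per line; x3,x4,x5 runs 000..111 left to right):
  rows 0-7 [x1,x2=00]: 01011111  (ones: 6)
  rows 8-15 [x1,x2=01]: 01011111  (ones: 6)
  rows 16-23 [x1,x2=10]: 01011111  (ones: 6)
  rows 24-31 [x1,x2=11]: 01011111  (ones: 6)
Count of 1-rows = 6+6+6+6 = 24

24


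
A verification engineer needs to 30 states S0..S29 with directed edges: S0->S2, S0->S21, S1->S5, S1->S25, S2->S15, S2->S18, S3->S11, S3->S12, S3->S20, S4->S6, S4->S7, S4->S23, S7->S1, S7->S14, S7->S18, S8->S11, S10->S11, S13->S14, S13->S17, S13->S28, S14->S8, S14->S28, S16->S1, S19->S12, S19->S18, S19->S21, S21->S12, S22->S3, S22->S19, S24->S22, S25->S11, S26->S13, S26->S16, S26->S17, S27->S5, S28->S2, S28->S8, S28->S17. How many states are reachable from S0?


BFS from S0:
  layer 0: {S0}
  layer 1: {S2, S21}
  layer 2: {S12, S15, S18}
Reachable set: {S0, S2, S12, S15, S18, S21}
Count = 6

6


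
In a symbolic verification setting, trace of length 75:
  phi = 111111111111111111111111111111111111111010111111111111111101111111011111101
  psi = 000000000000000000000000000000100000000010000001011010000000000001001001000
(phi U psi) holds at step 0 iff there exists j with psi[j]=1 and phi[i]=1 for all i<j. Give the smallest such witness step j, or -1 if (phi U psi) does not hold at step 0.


(phi U psi) at 0: need smallest j with psi[j]=1 and phi[i]=1 for all i in [0,j).
Scan from step 0:
  step 0: phi=1, psi=0 -> continue
  step 1: phi=1, psi=0 -> continue
  step 2: phi=1, psi=0 -> continue
  step 3: phi=1, psi=0 -> continue
  step 30: psi=1 and phi held for [0,30) -> witness found
Witness step = 30

30


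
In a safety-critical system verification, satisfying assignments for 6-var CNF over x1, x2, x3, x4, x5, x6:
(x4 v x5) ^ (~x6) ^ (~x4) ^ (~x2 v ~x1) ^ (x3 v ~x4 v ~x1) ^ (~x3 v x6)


CNF with 6 clauses over 6 vars (64 assignments).
An assignment satisfies CNF iff every clause has >=1 true literal.
Check each row (bits = x1,x2,x3,x4,x5,x6; clause T/F shown):
  row 0 [000000]: clauses=FTTTTT -> 0
  row 1 [000001]: clauses=FFTTTT -> 0
  row 2 [000010]: clauses=TTTTTT -> 1
  row 3 [000011]: clauses=TFTTTT -> 0
  row 4 [000100]: clauses=TTFTTT -> 0
  (every remaining row is evaluated the same way; all 64 results are listed next)
Full result column, 8 rows per line (x1,x2,x3 fixed per line; x4,x5,x6 runs 000..111 left to right):
  rows 0-7 [x1,x2,x3=000]: 00100000  (ones: 1)
  rows 8-15 [x1,x2,x3=001]: 00000000  (ones: 0)
  rows 16-23 [x1,x2,x3=010]: 00100000  (ones: 1)
  rows 24-31 [x1,x2,x3=011]: 00000000  (ones: 0)
  rows 32-39 [x1,x2,x3=100]: 00100000  (ones: 1)
  rows 40-47 [x1,x2,x3=101]: 00000000  (ones: 0)
  rows 48-55 [x1,x2,x3=110]: 00000000  (ones: 0)
  rows 56-63 [x1,x2,x3=111]: 00000000  (ones: 0)
Satisfying assignments = 1+0+1+0+1+0+0+0 = 3

3
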